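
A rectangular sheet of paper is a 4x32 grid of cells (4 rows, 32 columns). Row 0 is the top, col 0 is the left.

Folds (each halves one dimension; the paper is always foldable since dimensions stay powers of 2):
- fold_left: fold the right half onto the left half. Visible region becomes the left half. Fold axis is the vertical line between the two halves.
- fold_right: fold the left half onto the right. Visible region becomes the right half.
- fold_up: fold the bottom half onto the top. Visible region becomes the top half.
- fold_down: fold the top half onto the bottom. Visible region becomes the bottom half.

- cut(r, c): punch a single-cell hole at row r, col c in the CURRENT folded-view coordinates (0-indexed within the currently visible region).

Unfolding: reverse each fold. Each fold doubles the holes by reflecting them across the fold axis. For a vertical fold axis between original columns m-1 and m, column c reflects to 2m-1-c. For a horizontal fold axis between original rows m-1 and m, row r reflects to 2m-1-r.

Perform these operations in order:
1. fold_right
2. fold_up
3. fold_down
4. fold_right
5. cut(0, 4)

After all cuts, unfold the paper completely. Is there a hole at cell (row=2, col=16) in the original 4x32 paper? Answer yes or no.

Answer: no

Derivation:
Op 1 fold_right: fold axis v@16; visible region now rows[0,4) x cols[16,32) = 4x16
Op 2 fold_up: fold axis h@2; visible region now rows[0,2) x cols[16,32) = 2x16
Op 3 fold_down: fold axis h@1; visible region now rows[1,2) x cols[16,32) = 1x16
Op 4 fold_right: fold axis v@24; visible region now rows[1,2) x cols[24,32) = 1x8
Op 5 cut(0, 4): punch at orig (1,28); cuts so far [(1, 28)]; region rows[1,2) x cols[24,32) = 1x8
Unfold 1 (reflect across v@24): 2 holes -> [(1, 19), (1, 28)]
Unfold 2 (reflect across h@1): 4 holes -> [(0, 19), (0, 28), (1, 19), (1, 28)]
Unfold 3 (reflect across h@2): 8 holes -> [(0, 19), (0, 28), (1, 19), (1, 28), (2, 19), (2, 28), (3, 19), (3, 28)]
Unfold 4 (reflect across v@16): 16 holes -> [(0, 3), (0, 12), (0, 19), (0, 28), (1, 3), (1, 12), (1, 19), (1, 28), (2, 3), (2, 12), (2, 19), (2, 28), (3, 3), (3, 12), (3, 19), (3, 28)]
Holes: [(0, 3), (0, 12), (0, 19), (0, 28), (1, 3), (1, 12), (1, 19), (1, 28), (2, 3), (2, 12), (2, 19), (2, 28), (3, 3), (3, 12), (3, 19), (3, 28)]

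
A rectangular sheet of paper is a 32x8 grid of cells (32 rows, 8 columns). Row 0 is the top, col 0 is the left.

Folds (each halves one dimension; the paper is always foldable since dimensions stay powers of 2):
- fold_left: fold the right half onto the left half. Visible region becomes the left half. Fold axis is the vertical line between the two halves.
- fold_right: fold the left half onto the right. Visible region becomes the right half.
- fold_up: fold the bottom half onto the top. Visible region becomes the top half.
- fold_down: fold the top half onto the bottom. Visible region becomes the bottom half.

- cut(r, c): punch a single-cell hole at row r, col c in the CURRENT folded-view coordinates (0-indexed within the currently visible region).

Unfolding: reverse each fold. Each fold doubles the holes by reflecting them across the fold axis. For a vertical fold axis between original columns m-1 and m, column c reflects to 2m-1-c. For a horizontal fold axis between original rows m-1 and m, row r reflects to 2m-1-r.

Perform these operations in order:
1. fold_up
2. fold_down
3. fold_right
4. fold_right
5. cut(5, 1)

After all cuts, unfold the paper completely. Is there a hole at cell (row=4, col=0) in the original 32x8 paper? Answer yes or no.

Op 1 fold_up: fold axis h@16; visible region now rows[0,16) x cols[0,8) = 16x8
Op 2 fold_down: fold axis h@8; visible region now rows[8,16) x cols[0,8) = 8x8
Op 3 fold_right: fold axis v@4; visible region now rows[8,16) x cols[4,8) = 8x4
Op 4 fold_right: fold axis v@6; visible region now rows[8,16) x cols[6,8) = 8x2
Op 5 cut(5, 1): punch at orig (13,7); cuts so far [(13, 7)]; region rows[8,16) x cols[6,8) = 8x2
Unfold 1 (reflect across v@6): 2 holes -> [(13, 4), (13, 7)]
Unfold 2 (reflect across v@4): 4 holes -> [(13, 0), (13, 3), (13, 4), (13, 7)]
Unfold 3 (reflect across h@8): 8 holes -> [(2, 0), (2, 3), (2, 4), (2, 7), (13, 0), (13, 3), (13, 4), (13, 7)]
Unfold 4 (reflect across h@16): 16 holes -> [(2, 0), (2, 3), (2, 4), (2, 7), (13, 0), (13, 3), (13, 4), (13, 7), (18, 0), (18, 3), (18, 4), (18, 7), (29, 0), (29, 3), (29, 4), (29, 7)]
Holes: [(2, 0), (2, 3), (2, 4), (2, 7), (13, 0), (13, 3), (13, 4), (13, 7), (18, 0), (18, 3), (18, 4), (18, 7), (29, 0), (29, 3), (29, 4), (29, 7)]

Answer: no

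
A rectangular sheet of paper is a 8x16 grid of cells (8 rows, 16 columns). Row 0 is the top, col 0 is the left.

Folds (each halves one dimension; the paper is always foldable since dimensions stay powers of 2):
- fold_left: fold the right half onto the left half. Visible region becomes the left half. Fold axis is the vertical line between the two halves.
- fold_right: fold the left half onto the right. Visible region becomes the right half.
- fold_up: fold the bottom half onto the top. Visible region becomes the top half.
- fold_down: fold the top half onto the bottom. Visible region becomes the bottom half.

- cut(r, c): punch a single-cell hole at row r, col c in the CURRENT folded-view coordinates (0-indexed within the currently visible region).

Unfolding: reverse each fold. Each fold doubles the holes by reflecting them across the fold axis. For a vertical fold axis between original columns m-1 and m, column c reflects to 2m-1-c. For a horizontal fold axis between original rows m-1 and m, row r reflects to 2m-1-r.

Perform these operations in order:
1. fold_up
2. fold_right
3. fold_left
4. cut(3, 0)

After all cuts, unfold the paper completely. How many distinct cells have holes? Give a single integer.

Op 1 fold_up: fold axis h@4; visible region now rows[0,4) x cols[0,16) = 4x16
Op 2 fold_right: fold axis v@8; visible region now rows[0,4) x cols[8,16) = 4x8
Op 3 fold_left: fold axis v@12; visible region now rows[0,4) x cols[8,12) = 4x4
Op 4 cut(3, 0): punch at orig (3,8); cuts so far [(3, 8)]; region rows[0,4) x cols[8,12) = 4x4
Unfold 1 (reflect across v@12): 2 holes -> [(3, 8), (3, 15)]
Unfold 2 (reflect across v@8): 4 holes -> [(3, 0), (3, 7), (3, 8), (3, 15)]
Unfold 3 (reflect across h@4): 8 holes -> [(3, 0), (3, 7), (3, 8), (3, 15), (4, 0), (4, 7), (4, 8), (4, 15)]

Answer: 8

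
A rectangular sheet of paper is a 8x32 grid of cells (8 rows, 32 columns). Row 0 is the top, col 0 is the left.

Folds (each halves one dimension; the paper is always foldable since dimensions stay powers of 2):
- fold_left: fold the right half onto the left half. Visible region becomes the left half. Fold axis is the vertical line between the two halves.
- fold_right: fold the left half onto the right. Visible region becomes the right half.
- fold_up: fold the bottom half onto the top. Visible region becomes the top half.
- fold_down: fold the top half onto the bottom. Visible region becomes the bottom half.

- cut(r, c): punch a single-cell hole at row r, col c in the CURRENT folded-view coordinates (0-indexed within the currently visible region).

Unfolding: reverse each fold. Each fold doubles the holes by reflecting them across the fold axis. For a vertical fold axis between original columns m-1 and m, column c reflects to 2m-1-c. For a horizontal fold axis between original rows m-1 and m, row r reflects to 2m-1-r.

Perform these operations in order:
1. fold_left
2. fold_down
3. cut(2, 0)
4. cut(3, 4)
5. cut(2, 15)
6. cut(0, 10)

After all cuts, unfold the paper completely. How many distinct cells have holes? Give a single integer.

Answer: 16

Derivation:
Op 1 fold_left: fold axis v@16; visible region now rows[0,8) x cols[0,16) = 8x16
Op 2 fold_down: fold axis h@4; visible region now rows[4,8) x cols[0,16) = 4x16
Op 3 cut(2, 0): punch at orig (6,0); cuts so far [(6, 0)]; region rows[4,8) x cols[0,16) = 4x16
Op 4 cut(3, 4): punch at orig (7,4); cuts so far [(6, 0), (7, 4)]; region rows[4,8) x cols[0,16) = 4x16
Op 5 cut(2, 15): punch at orig (6,15); cuts so far [(6, 0), (6, 15), (7, 4)]; region rows[4,8) x cols[0,16) = 4x16
Op 6 cut(0, 10): punch at orig (4,10); cuts so far [(4, 10), (6, 0), (6, 15), (7, 4)]; region rows[4,8) x cols[0,16) = 4x16
Unfold 1 (reflect across h@4): 8 holes -> [(0, 4), (1, 0), (1, 15), (3, 10), (4, 10), (6, 0), (6, 15), (7, 4)]
Unfold 2 (reflect across v@16): 16 holes -> [(0, 4), (0, 27), (1, 0), (1, 15), (1, 16), (1, 31), (3, 10), (3, 21), (4, 10), (4, 21), (6, 0), (6, 15), (6, 16), (6, 31), (7, 4), (7, 27)]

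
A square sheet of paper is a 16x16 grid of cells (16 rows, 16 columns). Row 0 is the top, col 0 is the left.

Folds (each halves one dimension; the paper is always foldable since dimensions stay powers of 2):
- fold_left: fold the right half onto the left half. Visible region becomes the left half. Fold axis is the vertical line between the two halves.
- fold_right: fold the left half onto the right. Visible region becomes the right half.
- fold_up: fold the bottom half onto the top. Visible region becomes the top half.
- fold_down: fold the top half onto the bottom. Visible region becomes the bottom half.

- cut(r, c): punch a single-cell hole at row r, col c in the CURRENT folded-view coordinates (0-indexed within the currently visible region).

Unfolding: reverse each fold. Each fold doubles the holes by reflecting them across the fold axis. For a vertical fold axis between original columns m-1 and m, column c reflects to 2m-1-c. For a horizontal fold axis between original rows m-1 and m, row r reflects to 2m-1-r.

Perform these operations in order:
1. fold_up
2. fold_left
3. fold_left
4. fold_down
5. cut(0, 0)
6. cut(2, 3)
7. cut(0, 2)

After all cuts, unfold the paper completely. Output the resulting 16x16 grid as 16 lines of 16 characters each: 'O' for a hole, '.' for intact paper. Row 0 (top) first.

Answer: ................
...OO......OO...
................
O.O..O.OO.O..O.O
O.O..O.OO.O..O.O
................
...OO......OO...
................
................
...OO......OO...
................
O.O..O.OO.O..O.O
O.O..O.OO.O..O.O
................
...OO......OO...
................

Derivation:
Op 1 fold_up: fold axis h@8; visible region now rows[0,8) x cols[0,16) = 8x16
Op 2 fold_left: fold axis v@8; visible region now rows[0,8) x cols[0,8) = 8x8
Op 3 fold_left: fold axis v@4; visible region now rows[0,8) x cols[0,4) = 8x4
Op 4 fold_down: fold axis h@4; visible region now rows[4,8) x cols[0,4) = 4x4
Op 5 cut(0, 0): punch at orig (4,0); cuts so far [(4, 0)]; region rows[4,8) x cols[0,4) = 4x4
Op 6 cut(2, 3): punch at orig (6,3); cuts so far [(4, 0), (6, 3)]; region rows[4,8) x cols[0,4) = 4x4
Op 7 cut(0, 2): punch at orig (4,2); cuts so far [(4, 0), (4, 2), (6, 3)]; region rows[4,8) x cols[0,4) = 4x4
Unfold 1 (reflect across h@4): 6 holes -> [(1, 3), (3, 0), (3, 2), (4, 0), (4, 2), (6, 3)]
Unfold 2 (reflect across v@4): 12 holes -> [(1, 3), (1, 4), (3, 0), (3, 2), (3, 5), (3, 7), (4, 0), (4, 2), (4, 5), (4, 7), (6, 3), (6, 4)]
Unfold 3 (reflect across v@8): 24 holes -> [(1, 3), (1, 4), (1, 11), (1, 12), (3, 0), (3, 2), (3, 5), (3, 7), (3, 8), (3, 10), (3, 13), (3, 15), (4, 0), (4, 2), (4, 5), (4, 7), (4, 8), (4, 10), (4, 13), (4, 15), (6, 3), (6, 4), (6, 11), (6, 12)]
Unfold 4 (reflect across h@8): 48 holes -> [(1, 3), (1, 4), (1, 11), (1, 12), (3, 0), (3, 2), (3, 5), (3, 7), (3, 8), (3, 10), (3, 13), (3, 15), (4, 0), (4, 2), (4, 5), (4, 7), (4, 8), (4, 10), (4, 13), (4, 15), (6, 3), (6, 4), (6, 11), (6, 12), (9, 3), (9, 4), (9, 11), (9, 12), (11, 0), (11, 2), (11, 5), (11, 7), (11, 8), (11, 10), (11, 13), (11, 15), (12, 0), (12, 2), (12, 5), (12, 7), (12, 8), (12, 10), (12, 13), (12, 15), (14, 3), (14, 4), (14, 11), (14, 12)]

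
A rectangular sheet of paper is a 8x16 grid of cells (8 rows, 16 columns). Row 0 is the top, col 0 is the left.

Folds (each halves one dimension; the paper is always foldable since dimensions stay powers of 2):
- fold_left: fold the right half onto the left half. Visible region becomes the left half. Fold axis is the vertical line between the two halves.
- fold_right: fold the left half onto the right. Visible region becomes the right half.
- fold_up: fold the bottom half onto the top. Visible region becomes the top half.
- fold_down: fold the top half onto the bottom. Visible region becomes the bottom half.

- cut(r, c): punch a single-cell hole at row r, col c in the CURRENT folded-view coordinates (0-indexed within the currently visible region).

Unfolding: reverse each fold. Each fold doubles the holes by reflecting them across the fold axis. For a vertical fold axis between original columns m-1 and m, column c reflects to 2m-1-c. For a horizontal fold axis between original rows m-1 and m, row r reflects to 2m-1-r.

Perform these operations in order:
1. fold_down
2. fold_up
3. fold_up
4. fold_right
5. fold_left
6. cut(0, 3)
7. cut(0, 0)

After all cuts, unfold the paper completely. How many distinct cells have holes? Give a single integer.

Op 1 fold_down: fold axis h@4; visible region now rows[4,8) x cols[0,16) = 4x16
Op 2 fold_up: fold axis h@6; visible region now rows[4,6) x cols[0,16) = 2x16
Op 3 fold_up: fold axis h@5; visible region now rows[4,5) x cols[0,16) = 1x16
Op 4 fold_right: fold axis v@8; visible region now rows[4,5) x cols[8,16) = 1x8
Op 5 fold_left: fold axis v@12; visible region now rows[4,5) x cols[8,12) = 1x4
Op 6 cut(0, 3): punch at orig (4,11); cuts so far [(4, 11)]; region rows[4,5) x cols[8,12) = 1x4
Op 7 cut(0, 0): punch at orig (4,8); cuts so far [(4, 8), (4, 11)]; region rows[4,5) x cols[8,12) = 1x4
Unfold 1 (reflect across v@12): 4 holes -> [(4, 8), (4, 11), (4, 12), (4, 15)]
Unfold 2 (reflect across v@8): 8 holes -> [(4, 0), (4, 3), (4, 4), (4, 7), (4, 8), (4, 11), (4, 12), (4, 15)]
Unfold 3 (reflect across h@5): 16 holes -> [(4, 0), (4, 3), (4, 4), (4, 7), (4, 8), (4, 11), (4, 12), (4, 15), (5, 0), (5, 3), (5, 4), (5, 7), (5, 8), (5, 11), (5, 12), (5, 15)]
Unfold 4 (reflect across h@6): 32 holes -> [(4, 0), (4, 3), (4, 4), (4, 7), (4, 8), (4, 11), (4, 12), (4, 15), (5, 0), (5, 3), (5, 4), (5, 7), (5, 8), (5, 11), (5, 12), (5, 15), (6, 0), (6, 3), (6, 4), (6, 7), (6, 8), (6, 11), (6, 12), (6, 15), (7, 0), (7, 3), (7, 4), (7, 7), (7, 8), (7, 11), (7, 12), (7, 15)]
Unfold 5 (reflect across h@4): 64 holes -> [(0, 0), (0, 3), (0, 4), (0, 7), (0, 8), (0, 11), (0, 12), (0, 15), (1, 0), (1, 3), (1, 4), (1, 7), (1, 8), (1, 11), (1, 12), (1, 15), (2, 0), (2, 3), (2, 4), (2, 7), (2, 8), (2, 11), (2, 12), (2, 15), (3, 0), (3, 3), (3, 4), (3, 7), (3, 8), (3, 11), (3, 12), (3, 15), (4, 0), (4, 3), (4, 4), (4, 7), (4, 8), (4, 11), (4, 12), (4, 15), (5, 0), (5, 3), (5, 4), (5, 7), (5, 8), (5, 11), (5, 12), (5, 15), (6, 0), (6, 3), (6, 4), (6, 7), (6, 8), (6, 11), (6, 12), (6, 15), (7, 0), (7, 3), (7, 4), (7, 7), (7, 8), (7, 11), (7, 12), (7, 15)]

Answer: 64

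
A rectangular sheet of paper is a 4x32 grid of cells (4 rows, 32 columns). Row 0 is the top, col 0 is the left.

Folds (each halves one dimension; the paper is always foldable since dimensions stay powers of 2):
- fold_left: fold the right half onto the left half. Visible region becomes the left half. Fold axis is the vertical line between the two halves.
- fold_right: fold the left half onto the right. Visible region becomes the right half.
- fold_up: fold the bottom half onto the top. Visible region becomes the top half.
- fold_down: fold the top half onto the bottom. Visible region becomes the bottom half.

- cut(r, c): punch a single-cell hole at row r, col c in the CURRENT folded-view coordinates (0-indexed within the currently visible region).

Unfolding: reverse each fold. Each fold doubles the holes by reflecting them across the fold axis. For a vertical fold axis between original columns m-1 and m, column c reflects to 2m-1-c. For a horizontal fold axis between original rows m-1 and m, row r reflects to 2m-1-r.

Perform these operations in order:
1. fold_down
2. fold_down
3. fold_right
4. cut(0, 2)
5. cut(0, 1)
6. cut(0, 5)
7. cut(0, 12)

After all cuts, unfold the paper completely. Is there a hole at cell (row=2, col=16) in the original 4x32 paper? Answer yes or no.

Op 1 fold_down: fold axis h@2; visible region now rows[2,4) x cols[0,32) = 2x32
Op 2 fold_down: fold axis h@3; visible region now rows[3,4) x cols[0,32) = 1x32
Op 3 fold_right: fold axis v@16; visible region now rows[3,4) x cols[16,32) = 1x16
Op 4 cut(0, 2): punch at orig (3,18); cuts so far [(3, 18)]; region rows[3,4) x cols[16,32) = 1x16
Op 5 cut(0, 1): punch at orig (3,17); cuts so far [(3, 17), (3, 18)]; region rows[3,4) x cols[16,32) = 1x16
Op 6 cut(0, 5): punch at orig (3,21); cuts so far [(3, 17), (3, 18), (3, 21)]; region rows[3,4) x cols[16,32) = 1x16
Op 7 cut(0, 12): punch at orig (3,28); cuts so far [(3, 17), (3, 18), (3, 21), (3, 28)]; region rows[3,4) x cols[16,32) = 1x16
Unfold 1 (reflect across v@16): 8 holes -> [(3, 3), (3, 10), (3, 13), (3, 14), (3, 17), (3, 18), (3, 21), (3, 28)]
Unfold 2 (reflect across h@3): 16 holes -> [(2, 3), (2, 10), (2, 13), (2, 14), (2, 17), (2, 18), (2, 21), (2, 28), (3, 3), (3, 10), (3, 13), (3, 14), (3, 17), (3, 18), (3, 21), (3, 28)]
Unfold 3 (reflect across h@2): 32 holes -> [(0, 3), (0, 10), (0, 13), (0, 14), (0, 17), (0, 18), (0, 21), (0, 28), (1, 3), (1, 10), (1, 13), (1, 14), (1, 17), (1, 18), (1, 21), (1, 28), (2, 3), (2, 10), (2, 13), (2, 14), (2, 17), (2, 18), (2, 21), (2, 28), (3, 3), (3, 10), (3, 13), (3, 14), (3, 17), (3, 18), (3, 21), (3, 28)]
Holes: [(0, 3), (0, 10), (0, 13), (0, 14), (0, 17), (0, 18), (0, 21), (0, 28), (1, 3), (1, 10), (1, 13), (1, 14), (1, 17), (1, 18), (1, 21), (1, 28), (2, 3), (2, 10), (2, 13), (2, 14), (2, 17), (2, 18), (2, 21), (2, 28), (3, 3), (3, 10), (3, 13), (3, 14), (3, 17), (3, 18), (3, 21), (3, 28)]

Answer: no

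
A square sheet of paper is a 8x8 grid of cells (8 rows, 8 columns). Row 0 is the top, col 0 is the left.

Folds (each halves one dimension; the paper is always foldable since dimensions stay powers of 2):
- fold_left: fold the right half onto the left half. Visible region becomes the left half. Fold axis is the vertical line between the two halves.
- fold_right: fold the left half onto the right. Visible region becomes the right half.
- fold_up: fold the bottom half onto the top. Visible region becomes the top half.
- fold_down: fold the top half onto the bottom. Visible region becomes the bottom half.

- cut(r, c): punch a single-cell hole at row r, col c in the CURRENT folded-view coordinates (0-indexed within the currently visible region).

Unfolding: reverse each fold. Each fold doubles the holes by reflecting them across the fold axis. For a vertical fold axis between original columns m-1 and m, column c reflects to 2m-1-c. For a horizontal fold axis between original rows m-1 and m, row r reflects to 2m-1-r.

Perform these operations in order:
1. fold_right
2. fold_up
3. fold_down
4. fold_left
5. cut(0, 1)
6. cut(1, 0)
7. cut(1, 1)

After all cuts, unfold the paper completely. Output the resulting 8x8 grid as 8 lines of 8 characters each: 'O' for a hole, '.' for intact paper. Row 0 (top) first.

Answer: OOOOOOOO
.OO..OO.
.OO..OO.
OOOOOOOO
OOOOOOOO
.OO..OO.
.OO..OO.
OOOOOOOO

Derivation:
Op 1 fold_right: fold axis v@4; visible region now rows[0,8) x cols[4,8) = 8x4
Op 2 fold_up: fold axis h@4; visible region now rows[0,4) x cols[4,8) = 4x4
Op 3 fold_down: fold axis h@2; visible region now rows[2,4) x cols[4,8) = 2x4
Op 4 fold_left: fold axis v@6; visible region now rows[2,4) x cols[4,6) = 2x2
Op 5 cut(0, 1): punch at orig (2,5); cuts so far [(2, 5)]; region rows[2,4) x cols[4,6) = 2x2
Op 6 cut(1, 0): punch at orig (3,4); cuts so far [(2, 5), (3, 4)]; region rows[2,4) x cols[4,6) = 2x2
Op 7 cut(1, 1): punch at orig (3,5); cuts so far [(2, 5), (3, 4), (3, 5)]; region rows[2,4) x cols[4,6) = 2x2
Unfold 1 (reflect across v@6): 6 holes -> [(2, 5), (2, 6), (3, 4), (3, 5), (3, 6), (3, 7)]
Unfold 2 (reflect across h@2): 12 holes -> [(0, 4), (0, 5), (0, 6), (0, 7), (1, 5), (1, 6), (2, 5), (2, 6), (3, 4), (3, 5), (3, 6), (3, 7)]
Unfold 3 (reflect across h@4): 24 holes -> [(0, 4), (0, 5), (0, 6), (0, 7), (1, 5), (1, 6), (2, 5), (2, 6), (3, 4), (3, 5), (3, 6), (3, 7), (4, 4), (4, 5), (4, 6), (4, 7), (5, 5), (5, 6), (6, 5), (6, 6), (7, 4), (7, 5), (7, 6), (7, 7)]
Unfold 4 (reflect across v@4): 48 holes -> [(0, 0), (0, 1), (0, 2), (0, 3), (0, 4), (0, 5), (0, 6), (0, 7), (1, 1), (1, 2), (1, 5), (1, 6), (2, 1), (2, 2), (2, 5), (2, 6), (3, 0), (3, 1), (3, 2), (3, 3), (3, 4), (3, 5), (3, 6), (3, 7), (4, 0), (4, 1), (4, 2), (4, 3), (4, 4), (4, 5), (4, 6), (4, 7), (5, 1), (5, 2), (5, 5), (5, 6), (6, 1), (6, 2), (6, 5), (6, 6), (7, 0), (7, 1), (7, 2), (7, 3), (7, 4), (7, 5), (7, 6), (7, 7)]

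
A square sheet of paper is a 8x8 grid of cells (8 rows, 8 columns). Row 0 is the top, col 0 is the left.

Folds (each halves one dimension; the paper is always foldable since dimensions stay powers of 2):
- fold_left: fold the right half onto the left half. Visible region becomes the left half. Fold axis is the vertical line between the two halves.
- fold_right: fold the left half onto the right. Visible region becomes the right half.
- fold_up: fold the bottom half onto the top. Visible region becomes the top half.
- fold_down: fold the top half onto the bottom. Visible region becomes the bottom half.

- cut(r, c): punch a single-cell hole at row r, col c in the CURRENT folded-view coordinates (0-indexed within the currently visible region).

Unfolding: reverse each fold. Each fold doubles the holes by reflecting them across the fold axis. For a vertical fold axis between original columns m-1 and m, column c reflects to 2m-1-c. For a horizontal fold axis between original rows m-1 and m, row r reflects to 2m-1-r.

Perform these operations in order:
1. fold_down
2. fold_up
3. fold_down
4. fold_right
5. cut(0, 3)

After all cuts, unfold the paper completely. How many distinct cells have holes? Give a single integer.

Answer: 16

Derivation:
Op 1 fold_down: fold axis h@4; visible region now rows[4,8) x cols[0,8) = 4x8
Op 2 fold_up: fold axis h@6; visible region now rows[4,6) x cols[0,8) = 2x8
Op 3 fold_down: fold axis h@5; visible region now rows[5,6) x cols[0,8) = 1x8
Op 4 fold_right: fold axis v@4; visible region now rows[5,6) x cols[4,8) = 1x4
Op 5 cut(0, 3): punch at orig (5,7); cuts so far [(5, 7)]; region rows[5,6) x cols[4,8) = 1x4
Unfold 1 (reflect across v@4): 2 holes -> [(5, 0), (5, 7)]
Unfold 2 (reflect across h@5): 4 holes -> [(4, 0), (4, 7), (5, 0), (5, 7)]
Unfold 3 (reflect across h@6): 8 holes -> [(4, 0), (4, 7), (5, 0), (5, 7), (6, 0), (6, 7), (7, 0), (7, 7)]
Unfold 4 (reflect across h@4): 16 holes -> [(0, 0), (0, 7), (1, 0), (1, 7), (2, 0), (2, 7), (3, 0), (3, 7), (4, 0), (4, 7), (5, 0), (5, 7), (6, 0), (6, 7), (7, 0), (7, 7)]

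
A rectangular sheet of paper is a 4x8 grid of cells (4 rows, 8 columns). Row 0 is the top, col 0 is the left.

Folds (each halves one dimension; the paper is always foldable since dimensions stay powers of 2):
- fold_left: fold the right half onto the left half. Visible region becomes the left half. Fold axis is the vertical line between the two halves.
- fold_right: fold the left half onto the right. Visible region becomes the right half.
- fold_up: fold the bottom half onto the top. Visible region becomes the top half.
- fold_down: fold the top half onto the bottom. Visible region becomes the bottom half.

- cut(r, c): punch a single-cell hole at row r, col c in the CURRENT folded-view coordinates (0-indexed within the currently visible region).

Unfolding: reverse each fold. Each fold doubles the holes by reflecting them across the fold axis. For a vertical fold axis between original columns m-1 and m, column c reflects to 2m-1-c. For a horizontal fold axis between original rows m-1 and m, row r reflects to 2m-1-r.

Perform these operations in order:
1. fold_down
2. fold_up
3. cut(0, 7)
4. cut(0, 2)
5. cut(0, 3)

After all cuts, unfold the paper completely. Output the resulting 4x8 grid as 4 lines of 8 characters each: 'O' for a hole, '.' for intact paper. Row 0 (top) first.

Answer: ..OO...O
..OO...O
..OO...O
..OO...O

Derivation:
Op 1 fold_down: fold axis h@2; visible region now rows[2,4) x cols[0,8) = 2x8
Op 2 fold_up: fold axis h@3; visible region now rows[2,3) x cols[0,8) = 1x8
Op 3 cut(0, 7): punch at orig (2,7); cuts so far [(2, 7)]; region rows[2,3) x cols[0,8) = 1x8
Op 4 cut(0, 2): punch at orig (2,2); cuts so far [(2, 2), (2, 7)]; region rows[2,3) x cols[0,8) = 1x8
Op 5 cut(0, 3): punch at orig (2,3); cuts so far [(2, 2), (2, 3), (2, 7)]; region rows[2,3) x cols[0,8) = 1x8
Unfold 1 (reflect across h@3): 6 holes -> [(2, 2), (2, 3), (2, 7), (3, 2), (3, 3), (3, 7)]
Unfold 2 (reflect across h@2): 12 holes -> [(0, 2), (0, 3), (0, 7), (1, 2), (1, 3), (1, 7), (2, 2), (2, 3), (2, 7), (3, 2), (3, 3), (3, 7)]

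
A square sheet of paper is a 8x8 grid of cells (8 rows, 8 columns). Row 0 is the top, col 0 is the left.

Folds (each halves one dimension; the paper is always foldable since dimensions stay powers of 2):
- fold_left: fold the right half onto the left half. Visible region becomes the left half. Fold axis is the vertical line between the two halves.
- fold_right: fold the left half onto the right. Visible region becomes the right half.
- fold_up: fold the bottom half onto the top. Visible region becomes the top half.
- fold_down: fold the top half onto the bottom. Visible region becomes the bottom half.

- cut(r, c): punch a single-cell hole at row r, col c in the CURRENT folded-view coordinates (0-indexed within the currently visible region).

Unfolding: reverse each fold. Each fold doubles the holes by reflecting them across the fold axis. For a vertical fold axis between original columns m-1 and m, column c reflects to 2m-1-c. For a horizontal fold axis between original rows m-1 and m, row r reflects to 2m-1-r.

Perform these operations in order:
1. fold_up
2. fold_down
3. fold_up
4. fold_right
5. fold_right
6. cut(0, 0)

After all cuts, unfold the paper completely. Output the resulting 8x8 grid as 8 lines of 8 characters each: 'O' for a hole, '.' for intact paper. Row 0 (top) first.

Answer: .OO..OO.
.OO..OO.
.OO..OO.
.OO..OO.
.OO..OO.
.OO..OO.
.OO..OO.
.OO..OO.

Derivation:
Op 1 fold_up: fold axis h@4; visible region now rows[0,4) x cols[0,8) = 4x8
Op 2 fold_down: fold axis h@2; visible region now rows[2,4) x cols[0,8) = 2x8
Op 3 fold_up: fold axis h@3; visible region now rows[2,3) x cols[0,8) = 1x8
Op 4 fold_right: fold axis v@4; visible region now rows[2,3) x cols[4,8) = 1x4
Op 5 fold_right: fold axis v@6; visible region now rows[2,3) x cols[6,8) = 1x2
Op 6 cut(0, 0): punch at orig (2,6); cuts so far [(2, 6)]; region rows[2,3) x cols[6,8) = 1x2
Unfold 1 (reflect across v@6): 2 holes -> [(2, 5), (2, 6)]
Unfold 2 (reflect across v@4): 4 holes -> [(2, 1), (2, 2), (2, 5), (2, 6)]
Unfold 3 (reflect across h@3): 8 holes -> [(2, 1), (2, 2), (2, 5), (2, 6), (3, 1), (3, 2), (3, 5), (3, 6)]
Unfold 4 (reflect across h@2): 16 holes -> [(0, 1), (0, 2), (0, 5), (0, 6), (1, 1), (1, 2), (1, 5), (1, 6), (2, 1), (2, 2), (2, 5), (2, 6), (3, 1), (3, 2), (3, 5), (3, 6)]
Unfold 5 (reflect across h@4): 32 holes -> [(0, 1), (0, 2), (0, 5), (0, 6), (1, 1), (1, 2), (1, 5), (1, 6), (2, 1), (2, 2), (2, 5), (2, 6), (3, 1), (3, 2), (3, 5), (3, 6), (4, 1), (4, 2), (4, 5), (4, 6), (5, 1), (5, 2), (5, 5), (5, 6), (6, 1), (6, 2), (6, 5), (6, 6), (7, 1), (7, 2), (7, 5), (7, 6)]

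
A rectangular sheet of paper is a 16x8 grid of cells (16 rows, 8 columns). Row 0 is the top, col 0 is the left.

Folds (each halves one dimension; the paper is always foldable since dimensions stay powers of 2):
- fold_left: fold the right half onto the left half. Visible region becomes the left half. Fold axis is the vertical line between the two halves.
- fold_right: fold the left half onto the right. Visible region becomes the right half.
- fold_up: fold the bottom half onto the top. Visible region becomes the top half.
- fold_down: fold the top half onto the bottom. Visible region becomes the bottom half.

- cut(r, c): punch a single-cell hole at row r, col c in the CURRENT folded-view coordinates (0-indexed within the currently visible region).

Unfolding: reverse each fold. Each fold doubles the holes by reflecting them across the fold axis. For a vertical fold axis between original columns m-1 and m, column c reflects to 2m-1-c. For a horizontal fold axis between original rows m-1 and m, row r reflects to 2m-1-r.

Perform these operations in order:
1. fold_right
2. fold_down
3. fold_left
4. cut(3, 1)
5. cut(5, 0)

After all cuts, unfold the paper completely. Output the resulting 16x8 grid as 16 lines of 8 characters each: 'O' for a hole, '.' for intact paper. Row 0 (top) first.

Answer: ........
........
O..OO..O
........
.OO..OO.
........
........
........
........
........
........
.OO..OO.
........
O..OO..O
........
........

Derivation:
Op 1 fold_right: fold axis v@4; visible region now rows[0,16) x cols[4,8) = 16x4
Op 2 fold_down: fold axis h@8; visible region now rows[8,16) x cols[4,8) = 8x4
Op 3 fold_left: fold axis v@6; visible region now rows[8,16) x cols[4,6) = 8x2
Op 4 cut(3, 1): punch at orig (11,5); cuts so far [(11, 5)]; region rows[8,16) x cols[4,6) = 8x2
Op 5 cut(5, 0): punch at orig (13,4); cuts so far [(11, 5), (13, 4)]; region rows[8,16) x cols[4,6) = 8x2
Unfold 1 (reflect across v@6): 4 holes -> [(11, 5), (11, 6), (13, 4), (13, 7)]
Unfold 2 (reflect across h@8): 8 holes -> [(2, 4), (2, 7), (4, 5), (4, 6), (11, 5), (11, 6), (13, 4), (13, 7)]
Unfold 3 (reflect across v@4): 16 holes -> [(2, 0), (2, 3), (2, 4), (2, 7), (4, 1), (4, 2), (4, 5), (4, 6), (11, 1), (11, 2), (11, 5), (11, 6), (13, 0), (13, 3), (13, 4), (13, 7)]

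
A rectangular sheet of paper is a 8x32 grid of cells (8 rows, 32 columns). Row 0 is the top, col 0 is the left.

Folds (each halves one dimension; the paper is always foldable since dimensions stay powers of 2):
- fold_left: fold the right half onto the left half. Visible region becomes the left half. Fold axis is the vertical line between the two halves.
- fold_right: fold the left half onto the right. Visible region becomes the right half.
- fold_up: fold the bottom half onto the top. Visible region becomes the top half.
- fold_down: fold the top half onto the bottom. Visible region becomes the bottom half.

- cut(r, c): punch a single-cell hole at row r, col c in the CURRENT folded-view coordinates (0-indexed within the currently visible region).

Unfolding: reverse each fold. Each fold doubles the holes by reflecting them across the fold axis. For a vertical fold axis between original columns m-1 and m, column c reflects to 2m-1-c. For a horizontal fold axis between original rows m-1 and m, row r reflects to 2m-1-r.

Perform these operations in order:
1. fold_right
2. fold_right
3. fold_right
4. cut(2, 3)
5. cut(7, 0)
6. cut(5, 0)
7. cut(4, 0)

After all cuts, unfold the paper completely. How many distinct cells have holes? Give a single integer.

Answer: 32

Derivation:
Op 1 fold_right: fold axis v@16; visible region now rows[0,8) x cols[16,32) = 8x16
Op 2 fold_right: fold axis v@24; visible region now rows[0,8) x cols[24,32) = 8x8
Op 3 fold_right: fold axis v@28; visible region now rows[0,8) x cols[28,32) = 8x4
Op 4 cut(2, 3): punch at orig (2,31); cuts so far [(2, 31)]; region rows[0,8) x cols[28,32) = 8x4
Op 5 cut(7, 0): punch at orig (7,28); cuts so far [(2, 31), (7, 28)]; region rows[0,8) x cols[28,32) = 8x4
Op 6 cut(5, 0): punch at orig (5,28); cuts so far [(2, 31), (5, 28), (7, 28)]; region rows[0,8) x cols[28,32) = 8x4
Op 7 cut(4, 0): punch at orig (4,28); cuts so far [(2, 31), (4, 28), (5, 28), (7, 28)]; region rows[0,8) x cols[28,32) = 8x4
Unfold 1 (reflect across v@28): 8 holes -> [(2, 24), (2, 31), (4, 27), (4, 28), (5, 27), (5, 28), (7, 27), (7, 28)]
Unfold 2 (reflect across v@24): 16 holes -> [(2, 16), (2, 23), (2, 24), (2, 31), (4, 19), (4, 20), (4, 27), (4, 28), (5, 19), (5, 20), (5, 27), (5, 28), (7, 19), (7, 20), (7, 27), (7, 28)]
Unfold 3 (reflect across v@16): 32 holes -> [(2, 0), (2, 7), (2, 8), (2, 15), (2, 16), (2, 23), (2, 24), (2, 31), (4, 3), (4, 4), (4, 11), (4, 12), (4, 19), (4, 20), (4, 27), (4, 28), (5, 3), (5, 4), (5, 11), (5, 12), (5, 19), (5, 20), (5, 27), (5, 28), (7, 3), (7, 4), (7, 11), (7, 12), (7, 19), (7, 20), (7, 27), (7, 28)]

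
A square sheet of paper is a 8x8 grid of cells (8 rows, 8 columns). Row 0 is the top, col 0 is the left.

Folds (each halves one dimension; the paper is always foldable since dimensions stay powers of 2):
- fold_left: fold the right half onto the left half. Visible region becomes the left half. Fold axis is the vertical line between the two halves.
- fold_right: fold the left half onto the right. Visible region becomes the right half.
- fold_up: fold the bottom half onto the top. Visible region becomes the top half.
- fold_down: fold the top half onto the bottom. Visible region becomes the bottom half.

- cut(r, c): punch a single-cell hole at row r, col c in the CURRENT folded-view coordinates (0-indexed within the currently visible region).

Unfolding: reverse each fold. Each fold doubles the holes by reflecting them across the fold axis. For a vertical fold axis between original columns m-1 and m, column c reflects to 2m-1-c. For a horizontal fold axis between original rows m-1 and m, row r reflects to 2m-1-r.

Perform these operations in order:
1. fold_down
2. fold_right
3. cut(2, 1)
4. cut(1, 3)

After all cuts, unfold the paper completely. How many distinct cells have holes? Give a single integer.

Answer: 8

Derivation:
Op 1 fold_down: fold axis h@4; visible region now rows[4,8) x cols[0,8) = 4x8
Op 2 fold_right: fold axis v@4; visible region now rows[4,8) x cols[4,8) = 4x4
Op 3 cut(2, 1): punch at orig (6,5); cuts so far [(6, 5)]; region rows[4,8) x cols[4,8) = 4x4
Op 4 cut(1, 3): punch at orig (5,7); cuts so far [(5, 7), (6, 5)]; region rows[4,8) x cols[4,8) = 4x4
Unfold 1 (reflect across v@4): 4 holes -> [(5, 0), (5, 7), (6, 2), (6, 5)]
Unfold 2 (reflect across h@4): 8 holes -> [(1, 2), (1, 5), (2, 0), (2, 7), (5, 0), (5, 7), (6, 2), (6, 5)]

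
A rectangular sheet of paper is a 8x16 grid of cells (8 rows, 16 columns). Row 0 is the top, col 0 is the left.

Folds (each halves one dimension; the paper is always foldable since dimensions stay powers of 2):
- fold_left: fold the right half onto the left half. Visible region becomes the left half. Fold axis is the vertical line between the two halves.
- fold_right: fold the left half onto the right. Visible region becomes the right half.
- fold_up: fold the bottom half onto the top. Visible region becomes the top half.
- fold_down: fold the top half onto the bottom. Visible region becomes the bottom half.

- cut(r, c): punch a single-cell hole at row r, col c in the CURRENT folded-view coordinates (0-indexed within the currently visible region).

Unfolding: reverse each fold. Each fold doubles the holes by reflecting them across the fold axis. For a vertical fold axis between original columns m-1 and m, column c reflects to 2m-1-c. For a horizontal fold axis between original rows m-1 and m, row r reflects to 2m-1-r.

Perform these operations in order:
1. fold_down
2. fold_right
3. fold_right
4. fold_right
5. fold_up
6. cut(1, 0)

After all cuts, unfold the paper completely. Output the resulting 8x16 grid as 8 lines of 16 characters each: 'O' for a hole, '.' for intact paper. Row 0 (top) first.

Answer: ................
.OO..OO..OO..OO.
.OO..OO..OO..OO.
................
................
.OO..OO..OO..OO.
.OO..OO..OO..OO.
................

Derivation:
Op 1 fold_down: fold axis h@4; visible region now rows[4,8) x cols[0,16) = 4x16
Op 2 fold_right: fold axis v@8; visible region now rows[4,8) x cols[8,16) = 4x8
Op 3 fold_right: fold axis v@12; visible region now rows[4,8) x cols[12,16) = 4x4
Op 4 fold_right: fold axis v@14; visible region now rows[4,8) x cols[14,16) = 4x2
Op 5 fold_up: fold axis h@6; visible region now rows[4,6) x cols[14,16) = 2x2
Op 6 cut(1, 0): punch at orig (5,14); cuts so far [(5, 14)]; region rows[4,6) x cols[14,16) = 2x2
Unfold 1 (reflect across h@6): 2 holes -> [(5, 14), (6, 14)]
Unfold 2 (reflect across v@14): 4 holes -> [(5, 13), (5, 14), (6, 13), (6, 14)]
Unfold 3 (reflect across v@12): 8 holes -> [(5, 9), (5, 10), (5, 13), (5, 14), (6, 9), (6, 10), (6, 13), (6, 14)]
Unfold 4 (reflect across v@8): 16 holes -> [(5, 1), (5, 2), (5, 5), (5, 6), (5, 9), (5, 10), (5, 13), (5, 14), (6, 1), (6, 2), (6, 5), (6, 6), (6, 9), (6, 10), (6, 13), (6, 14)]
Unfold 5 (reflect across h@4): 32 holes -> [(1, 1), (1, 2), (1, 5), (1, 6), (1, 9), (1, 10), (1, 13), (1, 14), (2, 1), (2, 2), (2, 5), (2, 6), (2, 9), (2, 10), (2, 13), (2, 14), (5, 1), (5, 2), (5, 5), (5, 6), (5, 9), (5, 10), (5, 13), (5, 14), (6, 1), (6, 2), (6, 5), (6, 6), (6, 9), (6, 10), (6, 13), (6, 14)]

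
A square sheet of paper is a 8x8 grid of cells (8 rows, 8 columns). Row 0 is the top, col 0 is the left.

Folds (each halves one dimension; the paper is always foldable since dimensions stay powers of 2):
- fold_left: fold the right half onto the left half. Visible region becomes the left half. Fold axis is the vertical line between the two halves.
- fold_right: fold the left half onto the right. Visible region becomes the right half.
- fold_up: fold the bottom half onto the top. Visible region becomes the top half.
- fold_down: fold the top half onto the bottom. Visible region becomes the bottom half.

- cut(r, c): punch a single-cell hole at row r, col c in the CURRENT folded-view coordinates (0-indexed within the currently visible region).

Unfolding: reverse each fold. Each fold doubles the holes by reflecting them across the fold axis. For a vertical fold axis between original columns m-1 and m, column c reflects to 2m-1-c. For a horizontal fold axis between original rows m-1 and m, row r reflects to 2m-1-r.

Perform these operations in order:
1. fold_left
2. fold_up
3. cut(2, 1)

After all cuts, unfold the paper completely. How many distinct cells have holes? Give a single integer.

Answer: 4

Derivation:
Op 1 fold_left: fold axis v@4; visible region now rows[0,8) x cols[0,4) = 8x4
Op 2 fold_up: fold axis h@4; visible region now rows[0,4) x cols[0,4) = 4x4
Op 3 cut(2, 1): punch at orig (2,1); cuts so far [(2, 1)]; region rows[0,4) x cols[0,4) = 4x4
Unfold 1 (reflect across h@4): 2 holes -> [(2, 1), (5, 1)]
Unfold 2 (reflect across v@4): 4 holes -> [(2, 1), (2, 6), (5, 1), (5, 6)]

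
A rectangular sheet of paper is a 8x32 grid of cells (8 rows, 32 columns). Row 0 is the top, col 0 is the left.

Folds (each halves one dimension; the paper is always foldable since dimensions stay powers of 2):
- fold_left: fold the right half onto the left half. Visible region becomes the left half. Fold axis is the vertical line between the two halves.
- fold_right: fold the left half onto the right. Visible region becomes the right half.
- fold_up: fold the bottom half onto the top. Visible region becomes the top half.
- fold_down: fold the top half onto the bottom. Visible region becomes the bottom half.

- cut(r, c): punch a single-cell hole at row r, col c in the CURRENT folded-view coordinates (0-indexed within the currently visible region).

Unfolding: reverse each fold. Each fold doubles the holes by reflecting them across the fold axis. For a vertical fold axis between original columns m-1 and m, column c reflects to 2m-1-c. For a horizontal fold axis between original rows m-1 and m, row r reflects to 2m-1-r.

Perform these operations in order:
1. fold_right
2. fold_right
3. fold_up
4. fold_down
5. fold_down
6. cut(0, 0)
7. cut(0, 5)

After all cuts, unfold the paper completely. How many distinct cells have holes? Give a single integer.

Op 1 fold_right: fold axis v@16; visible region now rows[0,8) x cols[16,32) = 8x16
Op 2 fold_right: fold axis v@24; visible region now rows[0,8) x cols[24,32) = 8x8
Op 3 fold_up: fold axis h@4; visible region now rows[0,4) x cols[24,32) = 4x8
Op 4 fold_down: fold axis h@2; visible region now rows[2,4) x cols[24,32) = 2x8
Op 5 fold_down: fold axis h@3; visible region now rows[3,4) x cols[24,32) = 1x8
Op 6 cut(0, 0): punch at orig (3,24); cuts so far [(3, 24)]; region rows[3,4) x cols[24,32) = 1x8
Op 7 cut(0, 5): punch at orig (3,29); cuts so far [(3, 24), (3, 29)]; region rows[3,4) x cols[24,32) = 1x8
Unfold 1 (reflect across h@3): 4 holes -> [(2, 24), (2, 29), (3, 24), (3, 29)]
Unfold 2 (reflect across h@2): 8 holes -> [(0, 24), (0, 29), (1, 24), (1, 29), (2, 24), (2, 29), (3, 24), (3, 29)]
Unfold 3 (reflect across h@4): 16 holes -> [(0, 24), (0, 29), (1, 24), (1, 29), (2, 24), (2, 29), (3, 24), (3, 29), (4, 24), (4, 29), (5, 24), (5, 29), (6, 24), (6, 29), (7, 24), (7, 29)]
Unfold 4 (reflect across v@24): 32 holes -> [(0, 18), (0, 23), (0, 24), (0, 29), (1, 18), (1, 23), (1, 24), (1, 29), (2, 18), (2, 23), (2, 24), (2, 29), (3, 18), (3, 23), (3, 24), (3, 29), (4, 18), (4, 23), (4, 24), (4, 29), (5, 18), (5, 23), (5, 24), (5, 29), (6, 18), (6, 23), (6, 24), (6, 29), (7, 18), (7, 23), (7, 24), (7, 29)]
Unfold 5 (reflect across v@16): 64 holes -> [(0, 2), (0, 7), (0, 8), (0, 13), (0, 18), (0, 23), (0, 24), (0, 29), (1, 2), (1, 7), (1, 8), (1, 13), (1, 18), (1, 23), (1, 24), (1, 29), (2, 2), (2, 7), (2, 8), (2, 13), (2, 18), (2, 23), (2, 24), (2, 29), (3, 2), (3, 7), (3, 8), (3, 13), (3, 18), (3, 23), (3, 24), (3, 29), (4, 2), (4, 7), (4, 8), (4, 13), (4, 18), (4, 23), (4, 24), (4, 29), (5, 2), (5, 7), (5, 8), (5, 13), (5, 18), (5, 23), (5, 24), (5, 29), (6, 2), (6, 7), (6, 8), (6, 13), (6, 18), (6, 23), (6, 24), (6, 29), (7, 2), (7, 7), (7, 8), (7, 13), (7, 18), (7, 23), (7, 24), (7, 29)]

Answer: 64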